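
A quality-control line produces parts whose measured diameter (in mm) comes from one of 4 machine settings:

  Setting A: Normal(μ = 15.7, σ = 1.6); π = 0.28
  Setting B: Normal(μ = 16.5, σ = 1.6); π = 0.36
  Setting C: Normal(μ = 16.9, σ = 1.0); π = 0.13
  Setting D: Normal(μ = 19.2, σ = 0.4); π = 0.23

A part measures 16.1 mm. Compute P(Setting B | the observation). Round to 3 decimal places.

0.452

Posterior ∝ prior × likelihood, so P(k | x) ∝ π_k f_k(x); normalise over all components.
Component likelihoods at x = 16.1 mm:
  L_A = 0.241668
  L_B = 0.241668
  L_C = 0.289692
  L_D = 9.04574e-14
Prior × likelihood for each component:
  π_A·L_A = 0.28 × 0.241668 = 0.0676669
  π_B·L_B = 0.36 × 0.241668 = 0.0870003
  π_C·L_C = 0.13 × 0.289692 = 0.0376599
  π_D·L_D = 0.23 × 9.04574e-14 = 2.08052e-14
Marginal: 0.0676669 + 0.0870003 + 0.0376599 + 2.08052e-14 = 0.192327
P(Setting B | data) ≈ 0.452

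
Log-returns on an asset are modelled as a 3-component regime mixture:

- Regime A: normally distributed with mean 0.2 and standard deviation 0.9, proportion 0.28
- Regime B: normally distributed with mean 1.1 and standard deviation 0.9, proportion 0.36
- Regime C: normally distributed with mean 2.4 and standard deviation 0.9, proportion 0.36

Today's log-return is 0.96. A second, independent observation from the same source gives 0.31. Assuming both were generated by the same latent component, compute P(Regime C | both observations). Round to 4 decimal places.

0.0152

Apply Bayes' rule: the posterior for each component is proportional to its prior times its likelihood at x.
Since both observations come from the same component, the likelihood for component k is f_k(x₁)·f_k(x₂).
  p_A = [(1/(0.9·√(2π)))·exp(−(0.96−0.2)²/(2·0.9²)) = 0.443269·exp(-0.35654) = 0.310329] × [0.439971] = 0.136536
  p_B = [(1/(0.9·√(2π)))·exp(−(0.96−1.1)²/(2·0.9²)) = 0.443269·exp(-0.01210) = 0.437939] × [0.301548] = 0.13206
  p_C = [(1/(0.9·√(2π)))·exp(−(0.96−2.4)²/(2·0.9²)) = 0.443269·exp(-1.28000) = 0.123245] × [0.0298988] = 0.00368489
Weight by the priors:
  P(Z=A)·p_A = 0.28 × 0.136536 = 0.03823
  P(Z=B)·p_B = 0.36 × 0.13206 = 0.0475415
  P(Z=C)·p_C = 0.36 × 0.00368489 = 0.00132656
Marginal: 0.03823 + 0.0475415 + 0.00132656 = 0.0870981
P(Regime C | x₁,x₂) = 0.00132656 / 0.0870981 ≈ 0.0152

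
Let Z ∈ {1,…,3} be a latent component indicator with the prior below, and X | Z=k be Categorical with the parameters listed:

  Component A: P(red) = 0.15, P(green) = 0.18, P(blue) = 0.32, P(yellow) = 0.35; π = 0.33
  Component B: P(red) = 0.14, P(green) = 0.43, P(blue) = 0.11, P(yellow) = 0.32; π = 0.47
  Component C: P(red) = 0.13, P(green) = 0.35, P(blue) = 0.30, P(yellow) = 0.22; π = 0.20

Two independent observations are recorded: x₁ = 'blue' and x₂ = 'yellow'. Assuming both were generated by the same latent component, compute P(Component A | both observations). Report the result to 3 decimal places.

The responsibility of component k is π_k f_k(x) divided by Σ_j π_j f_j(x).
Since both observations come from the same component, the likelihood for component k is f_k(x₁)·f_k(x₂).
  p_A = [P(blue | comp) = 0.32] × [0.35] = 0.112
  p_B = [P(blue | comp) = 0.11] × [0.32] = 0.0352
  p_C = [P(blue | comp) = 0.30] × [0.22] = 0.066
Weight by the priors:
  π_A·p_A = 0.33 × 0.112 = 0.03696
  π_B·p_B = 0.47 × 0.0352 = 0.016544
  π_C·p_C = 0.20 × 0.066 = 0.0132
Marginal: 0.03696 + 0.016544 + 0.0132 = 0.066704
Responsibility of Component A: 0.03696 / 0.066704 ≈ 0.554

0.554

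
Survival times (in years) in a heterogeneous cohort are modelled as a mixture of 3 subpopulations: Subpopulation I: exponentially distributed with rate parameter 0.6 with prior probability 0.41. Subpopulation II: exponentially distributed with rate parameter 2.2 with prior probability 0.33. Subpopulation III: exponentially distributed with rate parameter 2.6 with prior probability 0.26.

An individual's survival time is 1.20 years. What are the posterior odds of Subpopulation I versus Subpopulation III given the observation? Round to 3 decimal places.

Posterior odds = (π_i f_i(x)) / (π_j f_j(x)); the normalising sum cancels.
Evaluate each component's likelihood at the observed value:
  L_I = 0.6·e^(−0.6·1.20) = 0.6·e^(−0.7200) = 0.292051
  L_II = 2.2·e^(−2.2·1.20) = 2.2·e^(−2.6400) = 0.156995
  L_III = 2.6·e^(−2.6·1.20) = 2.6·e^(−3.1200) = 0.114809
0.119741 / 0.0298502 ≈ 4.011

4.011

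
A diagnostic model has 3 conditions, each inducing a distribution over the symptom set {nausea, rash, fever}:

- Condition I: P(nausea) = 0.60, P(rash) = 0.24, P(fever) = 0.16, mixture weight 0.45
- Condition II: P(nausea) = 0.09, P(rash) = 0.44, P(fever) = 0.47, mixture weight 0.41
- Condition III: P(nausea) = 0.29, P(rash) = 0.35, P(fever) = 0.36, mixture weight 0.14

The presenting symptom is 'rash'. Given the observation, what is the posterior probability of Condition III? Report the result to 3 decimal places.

Apply Bayes' rule: the posterior for each component is proportional to its prior times its likelihood at x.
Component likelihoods at x = 'rash':
  p_I = P(rash | comp) = 0.24
  p_II = P(rash | comp) = 0.44
  p_III = P(rash | comp) = 0.35
Unnormalised posteriors:
  w_I·p_I = 0.45 × 0.24 = 0.108
  w_II·p_II = 0.41 × 0.44 = 0.1804
  w_III·p_III = 0.14 × 0.35 = 0.049
Sum: 0.108 + 0.1804 + 0.049 = 0.3374
P(Condition III | x) = 0.049 / 0.3374 ≈ 0.145

0.145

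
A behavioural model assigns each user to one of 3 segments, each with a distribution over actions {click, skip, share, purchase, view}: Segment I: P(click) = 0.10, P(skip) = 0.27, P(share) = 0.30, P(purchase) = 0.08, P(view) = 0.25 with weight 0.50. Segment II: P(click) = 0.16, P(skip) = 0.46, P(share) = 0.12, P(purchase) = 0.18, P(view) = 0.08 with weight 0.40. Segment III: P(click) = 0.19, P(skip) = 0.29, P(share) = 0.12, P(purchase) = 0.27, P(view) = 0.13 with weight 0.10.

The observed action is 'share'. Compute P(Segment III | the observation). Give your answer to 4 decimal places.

0.0571

By Bayes' theorem, P(k | x) = P(Z=k) f_k(x) / Σ_j P(Z=j) f_j(x).
Component likelihoods at x = 'share':
  p_I = P(share | comp) = 0.30
  p_II = P(share | comp) = 0.12
  p_III = P(share | comp) = 0.12
Multiply by the mixture weights:
  P(Z=I)·p_I = 0.50 × 0.3 = 0.15
  P(Z=II)·p_II = 0.40 × 0.12 = 0.048
  P(Z=III)·p_III = 0.10 × 0.12 = 0.012
Denominator: 0.15 + 0.048 + 0.012 = 0.21
P(Segment III | data) = 0.012 / 0.21 ≈ 0.0571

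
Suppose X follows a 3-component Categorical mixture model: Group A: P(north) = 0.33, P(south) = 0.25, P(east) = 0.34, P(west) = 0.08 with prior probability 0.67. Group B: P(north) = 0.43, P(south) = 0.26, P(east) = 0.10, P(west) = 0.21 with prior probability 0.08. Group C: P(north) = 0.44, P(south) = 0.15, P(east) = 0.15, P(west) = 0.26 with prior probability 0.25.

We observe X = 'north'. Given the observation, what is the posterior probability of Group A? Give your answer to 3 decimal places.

0.605

By Bayes' theorem, P(k | x) = π_k f_k(x) / Σ_j π_j f_j(x).
Categorical probabilities:
  p_A = 0.33
  p_B = 0.43
  p_C = 0.44
Unnormalised posteriors:
  π_A·p_A = 0.67 × 0.33 = 0.2211
  π_B·p_B = 0.08 × 0.43 = 0.0344
  π_C·p_C = 0.25 × 0.44 = 0.11
Evidence: 0.2211 + 0.0344 + 0.11 = 0.3655
P(Group A | the observation) ≈ 0.605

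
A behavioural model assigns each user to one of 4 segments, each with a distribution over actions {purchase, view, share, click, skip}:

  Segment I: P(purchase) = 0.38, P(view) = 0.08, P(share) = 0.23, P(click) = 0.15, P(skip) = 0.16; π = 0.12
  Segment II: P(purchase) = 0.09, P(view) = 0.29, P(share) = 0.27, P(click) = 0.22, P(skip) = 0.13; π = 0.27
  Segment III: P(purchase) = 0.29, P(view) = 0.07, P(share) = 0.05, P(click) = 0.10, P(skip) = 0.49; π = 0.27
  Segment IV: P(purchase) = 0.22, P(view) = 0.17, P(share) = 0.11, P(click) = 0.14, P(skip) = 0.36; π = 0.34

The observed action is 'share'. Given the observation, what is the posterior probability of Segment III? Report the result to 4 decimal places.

Apply Bayes' rule: the posterior for each component is proportional to its prior times its likelihood at x.
Component likelihoods at x = 'share':
  L_I = P(share | comp) = 0.23
  L_II = P(share | comp) = 0.27
  L_III = P(share | comp) = 0.05
  L_IV = P(share | comp) = 0.11
Weight by the priors:
  w_I·L_I = 0.12 × 0.23 = 0.0276
  w_II·L_II = 0.27 × 0.27 = 0.0729
  w_III·L_III = 0.27 × 0.05 = 0.0135
  w_IV·L_IV = 0.34 × 0.11 = 0.0374
Evidence: 0.0276 + 0.0729 + 0.0135 + 0.0374 = 0.1514
Responsibility of Segment III: 0.0135 / 0.1514 ≈ 0.0892

0.0892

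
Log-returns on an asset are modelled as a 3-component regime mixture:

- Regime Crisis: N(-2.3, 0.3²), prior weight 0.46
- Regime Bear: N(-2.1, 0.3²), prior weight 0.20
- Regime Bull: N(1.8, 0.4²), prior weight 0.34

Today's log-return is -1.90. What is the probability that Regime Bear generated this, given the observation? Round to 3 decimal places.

Posterior ∝ prior × likelihood, so P(k | x) ∝ π_k f_k(x); normalise over all components.
Component likelihoods at x = -1.90:
  p_Crisis = (1/(0.3·√(2π)))·exp(−(-1.90−-2.3)²/(2·0.3²)) = 1.329808·exp(-0.88889) = 0.5467
  p_Bear = (1/(0.3·√(2π)))·exp(−(-1.90−-2.1)²/(2·0.3²)) = 1.329808·exp(-0.22222) = 1.06483
  p_Bull = (1/(0.4·√(2π)))·exp(−(-1.90−1.8)²/(2·0.4²)) = 0.997356·exp(-42.78125) = 2.62536e-19
Weight by the priors:
  π_Crisis·p_Crisis = 0.46 × 0.5467 = 0.251482
  π_Bear·p_Bear = 0.20 × 1.06483 = 0.212965
  π_Bull·p_Bull = 0.34 × 2.62536e-19 = 8.92623e-20
Normaliser: 0.251482 + 0.212965 + 8.92623e-20 = 0.464447
P(Regime Bear | the observation) ≈ 0.459

0.459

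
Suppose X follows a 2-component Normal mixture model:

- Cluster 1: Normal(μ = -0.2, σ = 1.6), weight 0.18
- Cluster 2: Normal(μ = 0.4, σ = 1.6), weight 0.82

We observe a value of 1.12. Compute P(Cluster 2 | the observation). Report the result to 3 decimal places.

0.853

P(component k | x) = w_k·f_k(x) / marginal(x), where marginal(x) = Σ_j w_j·f_j(x).
Component likelihoods at x = 1.12:
  L_1 = 0.177417
  L_2 = 0.225329
Prior × likelihood for each component:
  w_1·L_1 = 0.18 × 0.177417 = 0.031935
  w_2·L_2 = 0.82 × 0.225329 = 0.18477
Denominator: 0.031935 + 0.18477 = 0.216705
So the posterior for Cluster 2 is 0.18477 / 0.216705 ≈ 0.853.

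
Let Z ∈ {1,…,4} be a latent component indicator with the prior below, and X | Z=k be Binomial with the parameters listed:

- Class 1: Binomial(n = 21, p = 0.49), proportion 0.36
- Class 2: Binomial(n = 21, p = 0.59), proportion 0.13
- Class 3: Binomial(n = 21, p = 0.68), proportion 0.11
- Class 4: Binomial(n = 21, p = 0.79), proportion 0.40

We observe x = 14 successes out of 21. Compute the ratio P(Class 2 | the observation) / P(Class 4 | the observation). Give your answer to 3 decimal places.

0.590

Posterior odds = (P(Z=i) f_i(x)) / (P(Z=j) f_j(x)); the normalising sum cancels.
Component likelihoods at x = 14 successes out of 21:
  L_1 = 0.048
  L_2 = 0.140256
  L_3 = 0.180584
  L_4 = 0.0772359
Posterior odds = (P(Z=2)·L_2) / (P(Z=4)·L_4) = (0.13·0.140256) / (0.40·0.0772359) = 0.0182332 / 0.0308944 ≈ 0.590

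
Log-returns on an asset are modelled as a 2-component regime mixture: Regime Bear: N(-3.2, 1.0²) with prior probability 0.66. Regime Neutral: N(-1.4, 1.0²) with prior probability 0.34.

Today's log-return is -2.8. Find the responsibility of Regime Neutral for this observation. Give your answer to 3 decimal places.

P(component k | x) = P(Z=k)·f_k(x) / marginal(x), where marginal(x) = Σ_j P(Z=j)·f_j(x).
Normal densities:
  f_Bear = (1/(1.0·√(2π)))·exp(−(-2.8−-3.2)²/(2·1.0²)) = 0.398942·exp(-0.08000) = 0.36827
  f_Neutral = (1/(1.0·√(2π)))·exp(−(-2.8−-1.4)²/(2·1.0²)) = 0.398942·exp(-0.98000) = 0.149727
Unnormalised posteriors:
  P(Z=Bear)·f_Bear = 0.66 × 0.36827 = 0.243058
  P(Z=Neutral)·f_Neutral = 0.34 × 0.149727 = 0.0509073
Denominator: 0.243058 + 0.0509073 = 0.293966
P(Regime Neutral | the observation) = 0.0509073 / 0.293966 ≈ 0.173

0.173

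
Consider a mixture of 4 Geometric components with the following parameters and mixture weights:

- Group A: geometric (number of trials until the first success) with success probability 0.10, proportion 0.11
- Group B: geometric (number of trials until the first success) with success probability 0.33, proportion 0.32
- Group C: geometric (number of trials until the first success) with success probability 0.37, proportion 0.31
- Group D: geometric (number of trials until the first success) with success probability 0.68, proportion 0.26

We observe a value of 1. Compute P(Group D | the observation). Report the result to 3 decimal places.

P(component k | x) = w_k·f_k(x) / marginal(x), where marginal(x) = Σ_j w_j·f_j(x).
Component likelihoods at x = 1:
  f_A = 0.10·(1−0.10)^0 = 0.10·1 = 0.1
  f_B = 0.33·(1−0.33)^0 = 0.33·1 = 0.33
  f_C = 0.37·(1−0.37)^0 = 0.37·1 = 0.37
  f_D = 0.68·(1−0.68)^0 = 0.68·1 = 0.68
Prior × likelihood for each component:
  w_A·f_A = 0.11 × 0.1 = 0.011
  w_B·f_B = 0.32 × 0.33 = 0.1056
  w_C·f_C = 0.31 × 0.37 = 0.1147
  w_D·f_D = 0.26 × 0.68 = 0.1768
Normaliser: 0.011 + 0.1056 + 0.1147 + 0.1768 = 0.4081
P(Group D | the observation) = 0.1768 / 0.4081 ≈ 0.433

0.433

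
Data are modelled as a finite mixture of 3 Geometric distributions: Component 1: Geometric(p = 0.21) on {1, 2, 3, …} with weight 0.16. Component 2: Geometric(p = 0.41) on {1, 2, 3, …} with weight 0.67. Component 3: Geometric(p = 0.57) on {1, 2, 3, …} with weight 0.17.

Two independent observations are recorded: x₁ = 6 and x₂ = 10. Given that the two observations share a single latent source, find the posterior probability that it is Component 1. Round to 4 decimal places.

0.7876

Posterior ∝ prior × likelihood, so P(k | x) ∝ π_k f_k(x); normalise over all components.
Since both observations come from the same component, the likelihood for component k is f_k(x₁)·f_k(x₂).
  p_1 = [0.21·(1−0.21)^5 = 0.21·0.307706 = 0.0646182] × [0.0251688] = 0.00162636
  p_2 = [0.41·(1−0.41)^5 = 0.41·0.0714924 = 0.0293119] × [0.00355183] = 0.000104111
  p_3 = [0.57·(1−0.57)^5 = 0.57·0.0147008 = 0.00837948] × [0.000286478] = 2.40054e-06
Prior × likelihood for each component:
  π_1·p_1 = 0.16 × 0.00162636 = 0.000260218
  π_2·p_2 = 0.67 × 0.000104111 = 6.97543e-05
  π_3·p_3 = 0.17 × 2.40054e-06 = 4.08091e-07
Normaliser: 0.000260218 + 6.97543e-05 + 4.08091e-07 = 0.000330381
So the posterior for Component 1 is 0.000260218 / 0.000330381 ≈ 0.7876.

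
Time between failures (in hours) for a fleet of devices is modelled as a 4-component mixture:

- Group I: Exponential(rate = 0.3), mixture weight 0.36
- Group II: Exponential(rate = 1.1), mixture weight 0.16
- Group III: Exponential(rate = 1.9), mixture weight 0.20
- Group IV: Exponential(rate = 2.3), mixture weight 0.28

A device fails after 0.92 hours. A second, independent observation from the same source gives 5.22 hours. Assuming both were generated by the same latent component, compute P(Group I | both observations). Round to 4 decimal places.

Posterior ∝ prior × likelihood, so P(k | x) ∝ π_k f_k(x); normalise over all components.
Since both observations come from the same component, the likelihood for component k is f_k(x₁)·f_k(x₂).
  p_I = [0.227644] × [0.0626637] = 0.014265
  p_II = [0.39984] × [0.00352918] = 0.00141111
  p_III = [0.330831] × [9.36313e-05] = 3.09762e-05
  p_IV = [0.277179] × [1.40472e-05] = 3.89358e-06
Prior × likelihood for each component:
  π_I·p_I = 0.36 × 0.014265 = 0.0051354
  π_II·p_II = 0.16 × 0.00141111 = 0.000225777
  π_III·p_III = 0.20 × 3.09762e-05 = 6.19523e-06
  π_IV·p_IV = 0.28 × 3.89358e-06 = 1.0902e-06
Normaliser: 0.0051354 + 0.000225777 + 6.19523e-06 + 1.0902e-06 = 0.00536847
Responsibility of Group I: 0.0051354 / 0.00536847 ≈ 0.9566

0.9566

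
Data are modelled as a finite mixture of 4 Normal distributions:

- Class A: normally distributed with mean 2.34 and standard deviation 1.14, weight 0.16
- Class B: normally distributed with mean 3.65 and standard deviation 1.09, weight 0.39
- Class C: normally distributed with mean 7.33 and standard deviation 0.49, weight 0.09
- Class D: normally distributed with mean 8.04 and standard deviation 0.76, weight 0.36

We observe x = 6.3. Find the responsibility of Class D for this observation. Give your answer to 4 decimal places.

0.4683

P(component k | x) = P(Z=k)·f_k(x) / marginal(x), where marginal(x) = Σ_j P(Z=j)·f_j(x).
Normal densities:
  L_A = 0.000839077
  L_B = 0.0190542
  L_C = 0.0893784
  L_D = 0.0381837
Unnormalised posteriors:
  P(Z=A)·L_A = 0.16 × 0.000839077 = 0.000134252
  P(Z=B)·L_B = 0.39 × 0.0190542 = 0.00743116
  P(Z=C)·L_C = 0.09 × 0.0893784 = 0.00804405
  P(Z=D)·L_D = 0.36 × 0.0381837 = 0.0137461
Denominator: 0.000134252 + 0.00743116 + 0.00804405 + 0.0137461 = 0.0293556
Responsibility of Class D: 0.0137461 / 0.0293556 ≈ 0.4683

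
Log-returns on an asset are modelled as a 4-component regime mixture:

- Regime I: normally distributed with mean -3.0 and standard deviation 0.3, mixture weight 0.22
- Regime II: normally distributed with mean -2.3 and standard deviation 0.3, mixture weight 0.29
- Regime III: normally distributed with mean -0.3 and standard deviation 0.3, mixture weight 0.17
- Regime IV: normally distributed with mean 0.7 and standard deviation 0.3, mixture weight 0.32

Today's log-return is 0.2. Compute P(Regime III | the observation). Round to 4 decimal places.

P(component k | x) = π_k·f_k(x) / marginal(x), where marginal(x) = Σ_j π_j·f_j(x).
Normal densities:
  p_I = (1/(0.3·√(2π)))·exp(−(0.2−-3.0)²/(2·0.3²)) = 1.329808·exp(-56.88889) = 2.61372e-25
  p_II = (1/(0.3·√(2π)))·exp(−(0.2−-2.3)²/(2·0.3²)) = 1.329808·exp(-34.72222) = 1.10693e-15
  p_III = (1/(0.3·√(2π)))·exp(−(0.2−-0.3)²/(2·0.3²)) = 1.329808·exp(-1.38889) = 0.33159
  p_IV = (1/(0.3·√(2π)))·exp(−(0.2−0.7)²/(2·0.3²)) = 1.329808·exp(-1.38889) = 0.33159
Prior × likelihood for each component:
  π_I·p_I = 0.22 × 2.61372e-25 = 5.75017e-26
  π_II·p_II = 0.29 × 1.10693e-15 = 3.21009e-16
  π_III·p_III = 0.17 × 0.33159 = 0.0563704
  π_IV·p_IV = 0.32 × 0.33159 = 0.106109
Denominator: 5.75017e-26 + 3.21009e-16 + 0.0563704 + 0.106109 = 0.162479
So the posterior for Regime III is 0.0563704 / 0.162479 ≈ 0.3469.

0.3469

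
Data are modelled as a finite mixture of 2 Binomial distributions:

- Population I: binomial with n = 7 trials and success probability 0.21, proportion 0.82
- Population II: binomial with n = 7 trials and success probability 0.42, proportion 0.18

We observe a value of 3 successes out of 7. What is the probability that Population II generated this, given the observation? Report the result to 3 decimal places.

Posterior ∝ prior × likelihood, so P(k | x) ∝ π_k f_k(x); normalise over all components.
Evaluate each component's likelihood at the observed value:
  f_I = 0.126251
  f_II = 0.293446
Weight by the priors:
  π_I·f_I = 0.82 × 0.126251 = 0.103526
  π_II·f_II = 0.18 × 0.293446 = 0.0528202
Marginal: 0.103526 + 0.0528202 = 0.156346
P(Population II | x) ≈ 0.338

0.338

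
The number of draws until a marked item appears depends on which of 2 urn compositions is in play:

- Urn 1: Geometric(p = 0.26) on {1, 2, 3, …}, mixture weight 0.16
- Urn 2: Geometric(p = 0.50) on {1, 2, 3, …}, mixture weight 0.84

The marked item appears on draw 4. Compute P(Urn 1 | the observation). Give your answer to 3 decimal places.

0.243

Apply Bayes' rule: the posterior for each component is proportional to its prior times its likelihood at x.
Geometric probabilities:
  L_1 = 0.26·(1−0.26)^3 = 0.26·0.405224 = 0.105358
  L_2 = 0.50·(1−0.50)^3 = 0.50·0.125 = 0.0625
Multiply by the mixture weights:
  π_1·L_1 = 0.16 × 0.105358 = 0.0168573
  π_2·L_2 = 0.84 × 0.0625 = 0.0525
Denominator: 0.0168573 + 0.0525 = 0.0693573
P(Urn 1 | 4) = 0.0168573 / 0.0693573 ≈ 0.243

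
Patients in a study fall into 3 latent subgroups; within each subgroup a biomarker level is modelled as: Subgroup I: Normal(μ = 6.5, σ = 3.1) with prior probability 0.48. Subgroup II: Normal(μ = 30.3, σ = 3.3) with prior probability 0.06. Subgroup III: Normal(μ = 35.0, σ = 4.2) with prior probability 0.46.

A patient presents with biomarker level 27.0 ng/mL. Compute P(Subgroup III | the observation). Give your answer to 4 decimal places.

By Bayes' theorem, P(k | x) = π_k f_k(x) / Σ_j π_j f_j(x).
Normal densities:
  f_I = (1/(3.1·√(2π)))·exp(−(27.0−6.5)²/(2·3.1²)) = 0.128691·exp(-21.86524) = 4.10765e-11
  f_II = (1/(3.3·√(2π)))·exp(−(27.0−30.3)²/(2·3.3²)) = 0.120892·exp(-0.50000) = 0.0733245
  f_III = (1/(4.2·√(2π)))·exp(−(27.0−35.0)²/(2·4.2²)) = 0.094986·exp(-1.81406) = 0.0154819
Prior × likelihood for each component:
  π_I·f_I = 0.48 × 4.10765e-11 = 1.97167e-11
  π_II·f_II = 0.06 × 0.0733245 = 0.00439947
  π_III·f_III = 0.46 × 0.0154819 = 0.00712169
Denominator: 1.97167e-11 + 0.00439947 + 0.00712169 = 0.0115212
P(Subgroup III | 27.0 ng/mL) = 0.00712169 / 0.0115212 ≈ 0.6181

0.6181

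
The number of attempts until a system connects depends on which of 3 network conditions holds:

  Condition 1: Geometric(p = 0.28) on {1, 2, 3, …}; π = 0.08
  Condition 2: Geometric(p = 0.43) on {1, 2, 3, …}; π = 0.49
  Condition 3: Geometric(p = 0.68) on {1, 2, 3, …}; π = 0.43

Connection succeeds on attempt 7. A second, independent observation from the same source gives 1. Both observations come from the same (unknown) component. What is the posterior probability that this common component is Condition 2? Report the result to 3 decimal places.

P(component k | x) = P(Z=k)·f_k(x) / marginal(x), where marginal(x) = Σ_j P(Z=j)·f_j(x).
Since both observations come from the same component, the likelihood for component k is f_k(x₁)·f_k(x₂).
  f_1 = [0.28·(1−0.28)^6 = 0.28·0.139314 = 0.0390079] × [0.28] = 0.0109222
  f_2 = [0.43·(1−0.43)^6 = 0.43·0.0342964 = 0.0147475] × [0.43] = 0.00634141
  f_3 = [0.68·(1−0.68)^6 = 0.68·0.00107374 = 0.000730144] × [0.68] = 0.000496498
Unnormalised posteriors:
  P(Z=1)·f_1 = 0.08 × 0.0109222 = 0.000873778
  P(Z=2)·f_2 = 0.49 × 0.00634141 = 0.00310729
  P(Z=3)·f_3 = 0.43 × 0.000496498 = 0.000213494
Sum: 0.000873778 + 0.00310729 + 0.000213494 = 0.00419456
P(Condition 2 | data) = 0.00310729 / 0.00419456 ≈ 0.741

0.741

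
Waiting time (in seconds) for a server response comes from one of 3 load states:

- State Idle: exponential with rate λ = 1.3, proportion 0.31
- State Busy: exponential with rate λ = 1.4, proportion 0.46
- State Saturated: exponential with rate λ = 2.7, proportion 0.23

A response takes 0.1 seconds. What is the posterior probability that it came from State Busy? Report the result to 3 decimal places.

0.403

Posterior ∝ prior × likelihood, so P(k | x) ∝ P(Z=k) f_k(x); normalise over all components.
Component likelihoods at x = 0.1 seconds:
  L_Idle = 1.3·e^(−1.3·0.1) = 1.3·e^(−0.1300) = 1.14152
  L_Busy = 1.4·e^(−1.4·0.1) = 1.4·e^(−0.1400) = 1.2171
  L_Saturated = 2.7·e^(−2.7·0.1) = 2.7·e^(−0.2700) = 2.06112
Prior × likelihood for each component:
  P(Z=Idle)·L_Idle = 0.31 × 1.14152 = 0.353872
  P(Z=Busy)·L_Busy = 0.46 × 1.2171 = 0.559867
  P(Z=Saturated)·L_Saturated = 0.23 × 2.06112 = 0.474059
Marginal: 0.353872 + 0.559867 + 0.474059 = 1.3878
So the posterior for State Busy is 0.559867 / 1.3878 ≈ 0.403.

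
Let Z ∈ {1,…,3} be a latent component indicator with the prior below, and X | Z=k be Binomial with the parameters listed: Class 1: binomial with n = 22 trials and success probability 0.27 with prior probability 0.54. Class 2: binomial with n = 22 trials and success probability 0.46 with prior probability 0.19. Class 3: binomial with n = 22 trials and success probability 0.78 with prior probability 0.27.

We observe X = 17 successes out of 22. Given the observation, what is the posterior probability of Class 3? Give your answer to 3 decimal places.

0.992

Apply Bayes' rule: the posterior for each component is proportional to its prior times its likelihood at x.
Component likelihoods at x = 17 successes out of 22:
  p_1 = C(22,17)·0.27^17·0.73^5 = 26334·2.15369e-10·0.207307 = 1.17575e-06
  p_2 = C(22,17)·0.46^17·0.54^5 = 26334·1.84877e-06·0.0459165 = 0.00223547
  p_3 = C(22,17)·0.78^17·0.22^5 = 26334·0.0146423·0.000515363 = 0.198719
Multiply by the mixture weights:
  P(Z=1)·p_1 = 0.54 × 1.17575e-06 = 6.34905e-07
  P(Z=2)·p_2 = 0.19 × 0.00223547 = 0.000424739
  P(Z=3)·p_3 = 0.27 × 0.198719 = 0.053654
Normaliser: 6.34905e-07 + 0.000424739 + 0.053654 = 0.0540794
Responsibility of Class 3: 0.053654 / 0.0540794 ≈ 0.992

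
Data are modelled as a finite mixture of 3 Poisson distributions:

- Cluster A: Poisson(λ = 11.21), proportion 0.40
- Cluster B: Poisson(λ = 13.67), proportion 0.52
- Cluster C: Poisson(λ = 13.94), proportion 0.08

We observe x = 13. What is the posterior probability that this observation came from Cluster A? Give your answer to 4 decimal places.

0.3723

Posterior ∝ prior × likelihood, so P(k | x) ∝ π_k f_k(x); normalise over all components.
Component likelihoods at x = 13:
  f_A = 0.0959735
  f_B = 0.10812
  f_C = 0.106432
Weight by the priors:
  π_A·f_A = 0.40 × 0.0959735 = 0.0383894
  π_B·f_B = 0.52 × 0.10812 = 0.0562222
  π_C·f_C = 0.08 × 0.106432 = 0.00851453
Normaliser: 0.0383894 + 0.0562222 + 0.00851453 = 0.103126
So the posterior for Cluster A is 0.0383894 / 0.103126 ≈ 0.3723.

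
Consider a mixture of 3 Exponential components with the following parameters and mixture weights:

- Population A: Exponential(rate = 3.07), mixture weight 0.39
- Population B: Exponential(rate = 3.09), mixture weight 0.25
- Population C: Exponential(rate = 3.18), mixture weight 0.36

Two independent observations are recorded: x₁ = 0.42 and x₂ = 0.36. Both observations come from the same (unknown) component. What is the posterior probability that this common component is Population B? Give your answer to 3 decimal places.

The responsibility of component k is π_k f_k(x) divided by Σ_j π_j f_j(x).
Since both observations come from the same component, the likelihood for component k is f_k(x₁)·f_k(x₂).
  f_A = [0.845589] × [1.01661] = 0.859637
  f_B = [0.843978] × [1.0159] = 0.857394
  f_C = [0.836341] × [1.01215] = 0.846506
Weight by the priors:
  π_A·f_A = 0.39 × 0.859637 = 0.335258
  π_B·f_B = 0.25 × 0.857394 = 0.214348
  π_C·f_C = 0.36 × 0.846506 = 0.304742
Marginal: 0.335258 + 0.214348 + 0.304742 = 0.854349
So the posterior for Population B is 0.214348 / 0.854349 ≈ 0.251.

0.251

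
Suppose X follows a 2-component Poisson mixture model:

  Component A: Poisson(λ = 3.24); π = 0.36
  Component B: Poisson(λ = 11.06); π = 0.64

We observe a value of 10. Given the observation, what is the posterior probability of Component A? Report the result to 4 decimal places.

0.0065

Apply Bayes' rule: the posterior for each component is proportional to its prior times its likelihood at x.
Component likelihoods at x = 10:
  f_A = 0.00137586
  f_B = 0.118711
Prior × likelihood for each component:
  P(Z=A)·f_A = 0.36 × 0.00137586 = 0.000495308
  P(Z=B)·f_B = 0.64 × 0.118711 = 0.0759751
Denominator: 0.000495308 + 0.0759751 = 0.0764704
P(Component A | data) = 0.000495308 / 0.0764704 ≈ 0.0065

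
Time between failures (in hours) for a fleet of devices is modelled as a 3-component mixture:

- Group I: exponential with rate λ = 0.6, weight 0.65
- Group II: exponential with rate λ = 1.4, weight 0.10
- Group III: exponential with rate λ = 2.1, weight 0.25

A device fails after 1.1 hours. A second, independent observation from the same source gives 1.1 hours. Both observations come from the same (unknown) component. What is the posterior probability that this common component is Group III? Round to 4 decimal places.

Apply Bayes' rule: the posterior for each component is proportional to its prior times its likelihood at x.
Since both observations come from the same component, the likelihood for component k is f_k(x₁)·f_k(x₂).
  L_I = [0.310111] × [0.310111] = 0.0961687
  L_II = [0.300134] × [0.300134] = 0.0900801
  L_III = [0.208449] × [0.208449] = 0.0434508
Unnormalised posteriors:
  P(Z=I)·L_I = 0.65 × 0.0961687 = 0.0625097
  P(Z=II)·L_II = 0.10 × 0.0900801 = 0.00900801
  P(Z=III)·L_III = 0.25 × 0.0434508 = 0.0108627
Evidence: 0.0625097 + 0.00900801 + 0.0108627 = 0.0823804
So the posterior for Group III is 0.0108627 / 0.0823804 ≈ 0.1319.

0.1319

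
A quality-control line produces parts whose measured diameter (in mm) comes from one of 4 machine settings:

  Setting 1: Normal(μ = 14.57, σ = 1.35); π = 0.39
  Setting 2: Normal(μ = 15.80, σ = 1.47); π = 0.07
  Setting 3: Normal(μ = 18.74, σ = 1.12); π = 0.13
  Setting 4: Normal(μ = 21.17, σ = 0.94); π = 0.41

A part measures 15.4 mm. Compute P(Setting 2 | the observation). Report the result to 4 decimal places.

Posterior ∝ prior × likelihood, so P(k | x) ∝ w_k f_k(x); normalise over all components.
Normal densities:
  f_1 = (1/(1.35·√(2π)))·exp(−(15.4−14.57)²/(2·1.35²)) = 0.295513·exp(-0.18900) = 0.244622
  f_2 = (1/(1.47·√(2π)))·exp(−(15.4−15.80)²/(2·1.47²)) = 0.271389·exp(-0.03702) = 0.261526
  f_3 = (1/(1.12·√(2π)))·exp(−(15.4−18.74)²/(2·1.12²)) = 0.356198·exp(-4.44659) = 0.00417411
  f_4 = (1/(0.94·√(2π)))·exp(−(15.4−21.17)²/(2·0.94²)) = 0.424407·exp(-18.83935) = 2.79226e-09
Prior × likelihood for each component:
  w_1·f_1 = 0.39 × 0.244622 = 0.0954025
  w_2·f_2 = 0.07 × 0.261526 = 0.0183068
  w_3·f_3 = 0.13 × 0.00417411 = 0.000542634
  w_4·f_4 = 0.41 × 2.79226e-09 = 1.14483e-09
Sum: 0.0954025 + 0.0183068 + 0.000542634 + 1.14483e-09 = 0.114252
Responsibility of Setting 2: 0.0183068 / 0.114252 ≈ 0.1602

0.1602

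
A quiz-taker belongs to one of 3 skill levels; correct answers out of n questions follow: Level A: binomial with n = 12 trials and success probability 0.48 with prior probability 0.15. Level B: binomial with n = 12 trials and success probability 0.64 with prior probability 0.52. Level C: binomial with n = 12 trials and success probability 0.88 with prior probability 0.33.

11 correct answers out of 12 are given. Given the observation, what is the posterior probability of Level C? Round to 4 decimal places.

0.8735

P(component k | x) = π_k·f_k(x) / marginal(x), where marginal(x) = Σ_j π_j·f_j(x).
Binomial probabilities:
  L_A = C(12,11)·0.48^11·0.52^1 = 12·0.00031164·0.52 = 0.00194464
  L_B = C(12,11)·0.64^11·0.36^1 = 12·0.0073787·0.36 = 0.031876
  L_C = C(12,11)·0.88^11·0.12^1 = 12·0.245081·0.12 = 0.352916
Unnormalised posteriors:
  π_A·L_A = 0.15 × 0.00194464 = 0.000291695
  π_B·L_B = 0.52 × 0.031876 = 0.0165755
  π_C·L_C = 0.33 × 0.352916 = 0.116462
Marginal: 0.000291695 + 0.0165755 + 0.116462 = 0.13333
P(Level C | 11 correct answers out of 12) ≈ 0.8735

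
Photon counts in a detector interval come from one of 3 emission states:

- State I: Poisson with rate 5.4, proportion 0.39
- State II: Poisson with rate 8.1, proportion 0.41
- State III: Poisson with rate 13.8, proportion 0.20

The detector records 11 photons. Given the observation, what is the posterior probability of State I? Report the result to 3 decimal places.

0.094

The responsibility of component k is w_k f_k(x) divided by Σ_j w_j f_j(x).
Component likelihoods at x = 11 photons:
  L_I = 0.0128821
  L_II = 0.0748849
  L_III = 0.0879529
Unnormalised posteriors:
  w_I·L_I = 0.39 × 0.0128821 = 0.005024
  w_II·L_II = 0.41 × 0.0748849 = 0.0307028
  w_III·L_III = 0.20 × 0.0879529 = 0.0175906
Normaliser: 0.005024 + 0.0307028 + 0.0175906 = 0.0533174
P(State I | data) = 0.005024 / 0.0533174 ≈ 0.094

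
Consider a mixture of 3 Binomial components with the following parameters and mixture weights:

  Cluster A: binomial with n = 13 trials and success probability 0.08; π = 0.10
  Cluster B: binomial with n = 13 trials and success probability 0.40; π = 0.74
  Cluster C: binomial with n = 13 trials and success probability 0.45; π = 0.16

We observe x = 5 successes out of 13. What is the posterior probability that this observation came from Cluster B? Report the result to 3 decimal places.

0.836

P(component k | x) = w_k·f_k(x) / marginal(x), where marginal(x) = Σ_j w_j·f_j(x).
Evaluate each component's likelihood at the observed value:
  p_A = 0.00216437
  p_B = 0.221355
  p_C = 0.198858
Prior × likelihood for each component:
  w_A·p_A = 0.10 × 0.00216437 = 0.000216437
  w_B·p_B = 0.74 × 0.221355 = 0.163802
  w_C·p_C = 0.16 × 0.198858 = 0.0318172
Marginal: 0.000216437 + 0.163802 + 0.0318172 = 0.195836
P(Cluster B | the observation) ≈ 0.836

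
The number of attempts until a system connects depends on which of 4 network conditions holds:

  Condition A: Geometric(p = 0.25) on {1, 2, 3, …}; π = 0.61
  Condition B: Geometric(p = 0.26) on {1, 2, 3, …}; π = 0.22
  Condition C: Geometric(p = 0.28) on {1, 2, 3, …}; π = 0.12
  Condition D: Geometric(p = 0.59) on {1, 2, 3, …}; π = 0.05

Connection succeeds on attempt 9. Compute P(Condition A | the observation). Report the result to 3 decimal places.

0.668

Apply Bayes' rule: the posterior for each component is proportional to its prior times its likelihood at x.
Geometric probabilities:
  f_A = 0.0250282
  f_B = 0.0233791
  f_C = 0.0202217
  f_D = 0.000471111
Unnormalised posteriors:
  π_A·f_A = 0.61 × 0.0250282 = 0.0152672
  π_B·f_B = 0.22 × 0.0233791 = 0.00514339
  π_C·f_C = 0.12 × 0.0202217 = 0.00242661
  π_D·f_D = 0.05 × 0.000471111 = 2.35555e-05
Denominator: 0.0152672 + 0.00514339 + 0.00242661 + 2.35555e-05 = 0.0228608
P(Condition A | x) ≈ 0.668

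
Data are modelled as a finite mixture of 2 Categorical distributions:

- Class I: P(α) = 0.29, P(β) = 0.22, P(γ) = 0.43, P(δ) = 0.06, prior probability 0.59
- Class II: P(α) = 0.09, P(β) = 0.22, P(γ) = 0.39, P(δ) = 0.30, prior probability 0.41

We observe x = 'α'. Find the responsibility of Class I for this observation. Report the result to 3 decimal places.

By Bayes' theorem, P(k | x) = w_k f_k(x) / Σ_j w_j f_j(x).
Evaluate each component's likelihood at the observed value:
  p_I = 0.29
  p_II = 0.09
Multiply by the mixture weights:
  w_I·p_I = 0.59 × 0.29 = 0.1711
  w_II·p_II = 0.41 × 0.09 = 0.0369
Evidence: 0.1711 + 0.0369 = 0.208
So the posterior for Class I is 0.1711 / 0.208 ≈ 0.823.

0.823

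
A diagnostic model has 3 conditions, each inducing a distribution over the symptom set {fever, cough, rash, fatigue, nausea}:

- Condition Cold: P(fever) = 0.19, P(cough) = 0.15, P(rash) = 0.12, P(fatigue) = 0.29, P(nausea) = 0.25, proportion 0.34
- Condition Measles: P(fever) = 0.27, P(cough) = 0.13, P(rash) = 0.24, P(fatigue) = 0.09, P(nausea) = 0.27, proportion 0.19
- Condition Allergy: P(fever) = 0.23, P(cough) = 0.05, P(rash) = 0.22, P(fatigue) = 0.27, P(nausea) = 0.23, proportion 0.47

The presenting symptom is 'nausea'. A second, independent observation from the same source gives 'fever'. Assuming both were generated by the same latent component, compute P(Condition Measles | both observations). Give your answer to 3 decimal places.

0.252

P(component k | x) = π_k·f_k(x) / marginal(x), where marginal(x) = Σ_j π_j·f_j(x).
Since both observations come from the same component, the likelihood for component k is f_k(x₁)·f_k(x₂).
  L_Cold = [P(nausea | comp) = 0.25] × [0.19] = 0.0475
  L_Measles = [P(nausea | comp) = 0.27] × [0.27] = 0.0729
  L_Allergy = [P(nausea | comp) = 0.23] × [0.23] = 0.0529
Unnormalised posteriors:
  π_Cold·L_Cold = 0.34 × 0.0475 = 0.01615
  π_Measles·L_Measles = 0.19 × 0.0729 = 0.013851
  π_Allergy·L_Allergy = 0.47 × 0.0529 = 0.024863
Sum: 0.01615 + 0.013851 + 0.024863 = 0.054864
P(Condition Measles | x₁,x₂) ≈ 0.252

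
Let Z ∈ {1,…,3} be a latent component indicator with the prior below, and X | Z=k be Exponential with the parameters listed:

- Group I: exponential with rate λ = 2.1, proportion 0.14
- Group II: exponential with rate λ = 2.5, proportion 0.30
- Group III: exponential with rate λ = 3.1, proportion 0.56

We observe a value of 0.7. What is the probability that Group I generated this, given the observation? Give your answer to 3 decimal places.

0.171

Posterior ∝ prior × likelihood, so P(k | x) ∝ π_k f_k(x); normalise over all components.
Component likelihoods at x = 0.7:
  f_I = 2.1·e^(−2.1·0.7) = 2.1·e^(−1.4700) = 0.482844
  f_II = 2.5·e^(−2.5·0.7) = 2.5·e^(−1.7500) = 0.434435
  f_III = 3.1·e^(−3.1·0.7) = 3.1·e^(−2.1700) = 0.353951
Weight by the priors:
  π_I·f_I = 0.14 × 0.482844 = 0.0675981
  π_II·f_II = 0.30 × 0.434435 = 0.13033
  π_III·f_III = 0.56 × 0.353951 = 0.198212
Denominator: 0.0675981 + 0.13033 + 0.198212 = 0.396141
P(Group I | 0.7) ≈ 0.171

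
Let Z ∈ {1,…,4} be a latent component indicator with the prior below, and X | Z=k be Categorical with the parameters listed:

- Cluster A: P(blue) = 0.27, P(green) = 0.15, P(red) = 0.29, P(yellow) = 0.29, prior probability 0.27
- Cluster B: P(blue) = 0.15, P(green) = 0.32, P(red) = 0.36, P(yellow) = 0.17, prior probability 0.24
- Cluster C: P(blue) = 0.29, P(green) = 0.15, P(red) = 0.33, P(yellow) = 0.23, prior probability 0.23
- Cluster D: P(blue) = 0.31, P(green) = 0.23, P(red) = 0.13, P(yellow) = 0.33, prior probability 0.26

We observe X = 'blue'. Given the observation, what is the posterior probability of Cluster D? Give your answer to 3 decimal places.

The responsibility of component k is π_k f_k(x) divided by Σ_j π_j f_j(x).
Categorical probabilities:
  f_A = 0.27
  f_B = 0.15
  f_C = 0.29
  f_D = 0.31
Prior × likelihood for each component:
  π_A·f_A = 0.27 × 0.27 = 0.0729
  π_B·f_B = 0.24 × 0.15 = 0.036
  π_C·f_C = 0.23 × 0.29 = 0.0667
  π_D·f_D = 0.26 × 0.31 = 0.0806
Marginal: 0.0729 + 0.036 + 0.0667 + 0.0806 = 0.2562
P(Cluster D | data) = 0.0806 / 0.2562 ≈ 0.315

0.315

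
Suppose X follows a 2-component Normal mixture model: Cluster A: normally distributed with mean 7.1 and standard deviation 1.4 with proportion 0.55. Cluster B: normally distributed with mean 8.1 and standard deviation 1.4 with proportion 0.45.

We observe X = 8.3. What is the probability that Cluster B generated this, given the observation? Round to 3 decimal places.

0.539

Posterior ∝ prior × likelihood, so P(k | x) ∝ π_k f_k(x); normalise over all components.
Evaluate each component's likelihood at the observed value:
  L_A = (1/(1.4·√(2π)))·exp(−(8.3−7.1)²/(2·1.4²)) = 0.284959·exp(-0.36735) = 0.197354
  L_B = (1/(1.4·√(2π)))·exp(−(8.3−8.1)²/(2·1.4²)) = 0.284959·exp(-0.01020) = 0.282066
Weight by the priors:
  π_A·L_A = 0.55 × 0.197354 = 0.108545
  π_B·L_B = 0.45 × 0.282066 = 0.12693
Normaliser: 0.108545 + 0.12693 = 0.235474
Responsibility of Cluster B: 0.12693 / 0.235474 ≈ 0.539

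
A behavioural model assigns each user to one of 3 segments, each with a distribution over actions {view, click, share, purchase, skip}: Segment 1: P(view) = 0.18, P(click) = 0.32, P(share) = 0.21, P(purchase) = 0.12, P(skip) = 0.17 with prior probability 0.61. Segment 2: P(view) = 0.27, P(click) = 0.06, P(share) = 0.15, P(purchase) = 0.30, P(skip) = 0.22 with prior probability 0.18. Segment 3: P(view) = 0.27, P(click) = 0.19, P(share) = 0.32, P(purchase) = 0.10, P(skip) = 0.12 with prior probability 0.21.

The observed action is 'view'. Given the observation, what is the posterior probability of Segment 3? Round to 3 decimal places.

0.264

By Bayes' theorem, P(k | x) = w_k f_k(x) / Σ_j w_j f_j(x).
Categorical probabilities:
  p_1 = 0.18
  p_2 = 0.27
  p_3 = 0.27
Multiply by the mixture weights:
  w_1·p_1 = 0.61 × 0.18 = 0.1098
  w_2·p_2 = 0.18 × 0.27 = 0.0486
  w_3·p_3 = 0.21 × 0.27 = 0.0567
Marginal: 0.1098 + 0.0486 + 0.0567 = 0.2151
Responsibility of Segment 3: 0.0567 / 0.2151 ≈ 0.264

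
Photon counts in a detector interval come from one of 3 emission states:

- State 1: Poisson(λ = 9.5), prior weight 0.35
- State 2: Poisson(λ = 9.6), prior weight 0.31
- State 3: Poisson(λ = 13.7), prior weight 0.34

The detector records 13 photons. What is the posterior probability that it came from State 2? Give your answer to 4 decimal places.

By Bayes' theorem, P(k | x) = π_k f_k(x) / Σ_j π_j f_j(x).
Evaluate each component's likelihood at the observed value:
  L_1 = e^(−9.5)·9.5^13/13! = 0.0617062
  L_2 = e^(−9.6)·9.6^13/13! = 0.0639762
  L_3 = e^(−13.7)·13.7^13/13! = 0.107957
Prior × likelihood for each component:
  π_1·L_1 = 0.35 × 0.0617062 = 0.0215972
  π_2·L_2 = 0.31 × 0.0639762 = 0.0198326
  π_3·L_3 = 0.34 × 0.107957 = 0.0367055
Marginal: 0.0215972 + 0.0198326 + 0.0367055 = 0.0781353
Responsibility of State 2: 0.0198326 / 0.0781353 ≈ 0.2538

0.2538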